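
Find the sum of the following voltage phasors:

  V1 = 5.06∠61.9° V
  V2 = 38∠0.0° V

Step 1 — Convert each phasor to rectangular form:
  V1 = 5.06·(cos(61.9°) + j·sin(61.9°)) = 2.383 + j4.464 V
  V2 = 38·(cos(0.0°) + j·sin(0.0°)) = 38 V
Step 2 — Sum components: V_total = 40.38 + j4.464 V.
Step 3 — Convert to polar: |V_total| = 40.63 V, ∠V_total = 6.3°.

V_total = 40.63∠6.3° V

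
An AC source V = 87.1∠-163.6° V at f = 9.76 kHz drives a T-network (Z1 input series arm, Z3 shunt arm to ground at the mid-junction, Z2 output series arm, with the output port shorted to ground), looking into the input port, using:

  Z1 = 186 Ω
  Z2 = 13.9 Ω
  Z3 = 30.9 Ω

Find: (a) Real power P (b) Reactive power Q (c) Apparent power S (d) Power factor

Step 1 — Angular frequency: ω = 2π·f = 2π·9760 = 6.132e+04 rad/s.
Step 2 — Component impedances:
  Z1: Z = R = 186 Ω
  Z2: Z = R = 13.9 Ω
  Z3: Z = R = 30.9 Ω
Step 3 — With the output port shorted to ground, the output series arm Z2 runs from the junction to ground; the shunt arm Z3 also runs from the junction to ground. They appear in parallel: Z3 || Z2 = 9.587 Ω.
Step 4 — Series with input arm Z1: Z_in = Z1 + (Z3 || Z2) = 195.6 Ω = 195.6∠0.0° Ω.
Step 5 — Source phasor: V = 87.1∠-163.6° V = -83.56 - j24.59 V.
Step 6 — Current: I = V / Z = -0.4272 - j0.1257 A = 0.4453∠-163.6° A.
Step 7 — Complex power: S = V·I* = 38.79 VA.
Step 8 — Real power: P = Re(S) = 38.79 W.
Step 9 — Reactive power: Q = Im(S) = 0 VAR.
Step 10 — Apparent power: |S| = 38.79 VA.
Step 11 — Power factor: PF = P/|S| = 1 (unity).

(a) P = 38.79 W  (b) Q = 0 VAR  (c) S = 38.79 VA  (d) PF = 1 (unity)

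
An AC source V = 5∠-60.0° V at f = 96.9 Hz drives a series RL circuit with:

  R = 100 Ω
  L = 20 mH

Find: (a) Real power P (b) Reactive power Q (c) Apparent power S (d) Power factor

Step 1 — Angular frequency: ω = 2π·f = 2π·96.9 = 608.8 rad/s.
Step 2 — Component impedances:
  R: Z = R = 100 Ω
  L: Z = jωL = j·608.8·0.02 = 0 + j12.18 Ω
Step 3 — Series combination: Z_total = R + L = 100 + j12.18 Ω = 100.7∠6.9° Ω.
Step 4 — Source phasor: V = 5∠-60.0° V = 2.5 - j4.33 V.
Step 5 — Current: I = V / Z = 0.01944 - j0.04567 A = 0.04963∠-66.9° A.
Step 6 — Complex power: S = V·I* = 0.2463 + j0.03 VA.
Step 7 — Real power: P = Re(S) = 0.2463 W.
Step 8 — Reactive power: Q = Im(S) = 0.03 VAR.
Step 9 — Apparent power: |S| = 0.2482 VA.
Step 10 — Power factor: PF = P/|S| = 0.9927 (lagging).

(a) P = 0.2463 W  (b) Q = 0.03 VAR  (c) S = 0.2482 VA  (d) PF = 0.9927 (lagging)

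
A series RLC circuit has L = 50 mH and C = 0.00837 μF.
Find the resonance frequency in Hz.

Step 1 — Resonance condition Im(Z)=0 gives ω₀ = 1/√(LC).
Step 2 — ω₀ = 1/√(0.05·8.37e-09) = 4.888e+04 rad/s.
Step 3 — f₀ = ω₀/(2π) = 7780 Hz.

f₀ = 7780 Hz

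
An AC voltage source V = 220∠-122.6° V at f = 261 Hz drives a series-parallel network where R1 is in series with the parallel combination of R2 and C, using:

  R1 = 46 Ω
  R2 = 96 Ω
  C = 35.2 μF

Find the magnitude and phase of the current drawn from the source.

Step 1 — Angular frequency: ω = 2π·f = 2π·261 = 1640 rad/s.
Step 2 — Component impedances:
  R1: Z = R = 46 Ω
  R2: Z = R = 96 Ω
  C: Z = 1/(jωC) = -j/(ω·C) = 0 - j17.32 Ω
Step 3 — Parallel branch: R2 || C = 1/(1/R2 + 1/C) = 3.028 - j16.78 Ω.
Step 4 — Series with R1: Z_total = R1 + (R2 || C) = 49.03 - j16.78 Ω = 51.82∠-18.9° Ω.
Step 5 — Source phasor: V = 220∠-122.6° V = -118.5 - j185.3 V.
Step 6 — Ohm's law: I = V / Z_total = (-118.5 - j185.3) / (49.03 - j16.78) = -1.006 - j4.125 A.
Step 7 — Convert to polar: |I| = 4.246 A, ∠I = -103.7°.

I = 4.246∠-103.7° A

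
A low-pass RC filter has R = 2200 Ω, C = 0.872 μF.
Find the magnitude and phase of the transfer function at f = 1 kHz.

Step 1 — Angular frequency: ω = 2π·1000 = 6283 rad/s.
Step 2 — Transfer function: H(jω) = 1/(1 + jωRC).
Step 3 — Denominator: 1 + jωRC = 1 + j·6283·2200·8.72e-07 = 1 + j12.05.
Step 4 — H = 0.006836 - j0.0824.
Step 5 — Magnitude: |H| = 0.08268 (-21.7 dB); phase: φ = -85.3°.

|H| = 0.08268 (-21.7 dB), φ = -85.3°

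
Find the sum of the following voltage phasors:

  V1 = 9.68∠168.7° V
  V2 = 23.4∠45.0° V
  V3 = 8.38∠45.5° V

Step 1 — Convert each phasor to rectangular form:
  V1 = 9.68·(cos(168.7°) + j·sin(168.7°)) = -9.492 + j1.897 V
  V2 = 23.4·(cos(45.0°) + j·sin(45.0°)) = 16.55 + j16.55 V
  V3 = 8.38·(cos(45.5°) + j·sin(45.5°)) = 5.874 + j5.977 V
Step 2 — Sum components: V_total = 12.93 + j24.42 V.
Step 3 — Convert to polar: |V_total| = 27.63 V, ∠V_total = 62.1°.

V_total = 27.63∠62.1° V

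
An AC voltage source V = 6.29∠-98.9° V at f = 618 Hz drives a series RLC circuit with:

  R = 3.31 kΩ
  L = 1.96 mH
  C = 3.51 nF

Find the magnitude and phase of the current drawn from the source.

Step 1 — Angular frequency: ω = 2π·f = 2π·618 = 3883 rad/s.
Step 2 — Component impedances:
  R: Z = R = 3310 Ω
  L: Z = jωL = j·3883·0.00196 = 0 + j7.611 Ω
  C: Z = 1/(jωC) = -j/(ω·C) = 0 - j7.337e+04 Ω
Step 3 — Series combination: Z_total = R + L + C = 3310 - j7.336e+04 Ω = 7.344e+04∠-87.4° Ω.
Step 4 — Source phasor: V = 6.29∠-98.9° V = -0.9731 - j6.214 V.
Step 5 — Ohm's law: I = V / Z_total = (-0.9731 - j6.214) / (3310 - j7.336e+04) = 8.394e-05 - j1.705e-05 A.
Step 6 — Convert to polar: |I| = 8.565e-05 A, ∠I = -11.5°.

I = 8.565e-05∠-11.5° A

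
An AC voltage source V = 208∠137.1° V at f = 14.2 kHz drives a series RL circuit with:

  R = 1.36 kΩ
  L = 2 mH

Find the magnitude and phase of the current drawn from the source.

Step 1 — Angular frequency: ω = 2π·f = 2π·1.42e+04 = 8.922e+04 rad/s.
Step 2 — Component impedances:
  R: Z = R = 1360 Ω
  L: Z = jωL = j·8.922e+04·0.002 = 0 + j178.4 Ω
Step 3 — Series combination: Z_total = R + L = 1360 + j178.4 Ω = 1372∠7.5° Ω.
Step 4 — Source phasor: V = 208∠137.1° V = -152.4 + j141.6 V.
Step 5 — Ohm's law: I = V / Z_total = (-152.4 + j141.6) / (1360 + j178.4) = -0.09671 + j0.1168 A.
Step 6 — Convert to polar: |I| = 0.1516 A, ∠I = 129.6°.

I = 0.1516∠129.6° A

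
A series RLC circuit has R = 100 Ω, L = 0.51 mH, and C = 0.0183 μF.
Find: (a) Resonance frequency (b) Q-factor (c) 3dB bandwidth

Step 1 — Resonance: ω₀ = 1/√(LC) = 1/√(0.00051·1.83e-08) = 3.273e+05 rad/s.
Step 2 — f₀ = ω₀/(2π) = 5.21e+04 Hz.
Step 3 — Series Q: Q = ω₀L/R = 3.273e+05·0.00051/100 = 1.669.
Step 4 — Bandwidth: Δω = ω₀/Q = 1.961e+05 rad/s; BW = Δω/(2π) = 3.121e+04 Hz.

(a) f₀ = 5.21e+04 Hz  (b) Q = 1.669  (c) BW = 3.121e+04 Hz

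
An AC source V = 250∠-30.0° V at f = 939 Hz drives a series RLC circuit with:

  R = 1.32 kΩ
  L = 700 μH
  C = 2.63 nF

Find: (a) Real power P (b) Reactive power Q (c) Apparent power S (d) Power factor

Step 1 — Angular frequency: ω = 2π·f = 2π·939 = 5900 rad/s.
Step 2 — Component impedances:
  R: Z = R = 1320 Ω
  L: Z = jωL = j·5900·0.0007 = 0 + j4.13 Ω
  C: Z = 1/(jωC) = -j/(ω·C) = 0 - j6.445e+04 Ω
Step 3 — Series combination: Z_total = R + L + C = 1320 - j6.444e+04 Ω = 6.446e+04∠-88.8° Ω.
Step 4 — Source phasor: V = 250∠-30.0° V = 216.5 - j125 V.
Step 5 — Current: I = V / Z = 0.002008 + j0.003319 A = 0.003879∠58.8° A.
Step 6 — Complex power: S = V·I* = 0.01986 - j0.9695 VA.
Step 7 — Real power: P = Re(S) = 0.01986 W.
Step 8 — Reactive power: Q = Im(S) = -0.9695 VAR.
Step 9 — Apparent power: |S| = 0.9697 VA.
Step 10 — Power factor: PF = P/|S| = 0.02048 (leading).

(a) P = 0.01986 W  (b) Q = -0.9695 VAR  (c) S = 0.9697 VA  (d) PF = 0.02048 (leading)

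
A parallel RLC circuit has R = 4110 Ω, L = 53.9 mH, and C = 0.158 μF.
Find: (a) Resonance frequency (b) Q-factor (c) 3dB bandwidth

Step 1 — Resonance: ω₀ = 1/√(LC) = 1/√(0.0539·1.58e-07) = 1.084e+04 rad/s.
Step 2 — f₀ = ω₀/(2π) = 1725 Hz.
Step 3 — Parallel Q: Q = R/(ω₀L) = 4110/(1.084e+04·0.0539) = 7.037.
Step 4 — Bandwidth: Δω = ω₀/Q = 1540 rad/s; BW = Δω/(2π) = 245.1 Hz.

(a) f₀ = 1725 Hz  (b) Q = 7.037  (c) BW = 245.1 Hz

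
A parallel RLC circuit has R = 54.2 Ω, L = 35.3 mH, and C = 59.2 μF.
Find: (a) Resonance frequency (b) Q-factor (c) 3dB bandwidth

Step 1 — Resonance: ω₀ = 1/√(LC) = 1/√(0.0353·5.92e-05) = 691.8 rad/s.
Step 2 — f₀ = ω₀/(2π) = 110.1 Hz.
Step 3 — Parallel Q: Q = R/(ω₀L) = 54.2/(691.8·0.0353) = 2.22.
Step 4 — Bandwidth: Δω = ω₀/Q = 311.7 rad/s; BW = Δω/(2π) = 49.6 Hz.

(a) f₀ = 110.1 Hz  (b) Q = 2.22  (c) BW = 49.6 Hz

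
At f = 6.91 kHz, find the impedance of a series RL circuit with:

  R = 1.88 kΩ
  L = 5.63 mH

Step 1 — Angular frequency: ω = 2π·f = 2π·6910 = 4.342e+04 rad/s.
Step 2 — Component impedances:
  R: Z = R = 1880 Ω
  L: Z = jωL = j·4.342e+04·0.00563 = 0 + j244.4 Ω
Step 3 — Series combination: Z_total = R + L = 1880 + j244.4 Ω = 1896∠7.4° Ω.

Z = 1880 + j244.4 Ω = 1896∠7.4° Ω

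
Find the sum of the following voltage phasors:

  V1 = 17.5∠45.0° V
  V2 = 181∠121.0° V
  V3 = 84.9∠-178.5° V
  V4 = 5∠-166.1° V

Step 1 — Convert each phasor to rectangular form:
  V1 = 17.5·(cos(45.0°) + j·sin(45.0°)) = 12.37 + j12.37 V
  V2 = 181·(cos(121.0°) + j·sin(121.0°)) = -93.22 + j155.1 V
  V3 = 84.9·(cos(-178.5°) + j·sin(-178.5°)) = -84.87 - j2.222 V
  V4 = 5·(cos(-166.1°) + j·sin(-166.1°)) = -4.854 - j1.201 V
Step 2 — Sum components: V_total = -170.6 + j164.1 V.
Step 3 — Convert to polar: |V_total| = 236.7 V, ∠V_total = 136.1°.

V_total = 236.7∠136.1° V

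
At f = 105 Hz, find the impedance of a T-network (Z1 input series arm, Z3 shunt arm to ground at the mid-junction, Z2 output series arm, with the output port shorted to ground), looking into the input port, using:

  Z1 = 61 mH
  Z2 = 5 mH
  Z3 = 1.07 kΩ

Step 1 — Angular frequency: ω = 2π·f = 2π·105 = 659.7 rad/s.
Step 2 — Component impedances:
  Z1: Z = jωL = j·659.7·0.061 = 0 + j40.24 Ω
  Z2: Z = jωL = j·659.7·0.005 = 0 + j3.299 Ω
  Z3: Z = R = 1070 Ω
Step 3 — With the output port shorted to ground, the output series arm Z2 runs from the junction to ground; the shunt arm Z3 also runs from the junction to ground. They appear in parallel: Z3 || Z2 = 0.01017 + j3.299 Ω.
Step 4 — Series with input arm Z1: Z_in = Z1 + (Z3 || Z2) = 0.01017 + j43.54 Ω = 43.54∠90.0° Ω.

Z = 0.01017 + j43.54 Ω = 43.54∠90.0° Ω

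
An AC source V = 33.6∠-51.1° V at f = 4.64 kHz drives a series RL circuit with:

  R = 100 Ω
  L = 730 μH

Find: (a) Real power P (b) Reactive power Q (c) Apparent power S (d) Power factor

Step 1 — Angular frequency: ω = 2π·f = 2π·4640 = 2.915e+04 rad/s.
Step 2 — Component impedances:
  R: Z = R = 100 Ω
  L: Z = jωL = j·2.915e+04·0.00073 = 0 + j21.28 Ω
Step 3 — Series combination: Z_total = R + L = 100 + j21.28 Ω = 102.2∠12.0° Ω.
Step 4 — Source phasor: V = 33.6∠-51.1° V = 21.1 - j26.15 V.
Step 5 — Current: I = V / Z = 0.1486 - j0.2931 A = 0.3286∠-63.1° A.
Step 6 — Complex power: S = V·I* = 10.8 + j2.299 VA.
Step 7 — Real power: P = Re(S) = 10.8 W.
Step 8 — Reactive power: Q = Im(S) = 2.299 VAR.
Step 9 — Apparent power: |S| = 11.04 VA.
Step 10 — Power factor: PF = P/|S| = 0.9781 (lagging).

(a) P = 10.8 W  (b) Q = 2.299 VAR  (c) S = 11.04 VA  (d) PF = 0.9781 (lagging)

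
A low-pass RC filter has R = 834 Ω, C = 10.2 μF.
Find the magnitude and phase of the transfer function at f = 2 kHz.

Step 1 — Angular frequency: ω = 2π·2000 = 1.257e+04 rad/s.
Step 2 — Transfer function: H(jω) = 1/(1 + jωRC).
Step 3 — Denominator: 1 + jωRC = 1 + j·1.257e+04·834·1.02e-05 = 1 + j106.9.
Step 4 — H = 8.75e-05 - j0.009354.
Step 5 — Magnitude: |H| = 0.009354 (-40.6 dB); phase: φ = -89.5°.

|H| = 0.009354 (-40.6 dB), φ = -89.5°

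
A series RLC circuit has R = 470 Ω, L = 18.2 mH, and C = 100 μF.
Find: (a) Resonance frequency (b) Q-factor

Step 1 — Resonance condition Im(Z)=0 gives ω₀ = 1/√(LC).
Step 2 — ω₀ = 1/√(0.0182·0.0001) = 741.2 rad/s.
Step 3 — f₀ = ω₀/(2π) = 118 Hz.
Step 4 — Series Q: Q = ω₀L/R = 741.2·0.0182/470 = 0.0287.

(a) f₀ = 118 Hz  (b) Q = 0.0287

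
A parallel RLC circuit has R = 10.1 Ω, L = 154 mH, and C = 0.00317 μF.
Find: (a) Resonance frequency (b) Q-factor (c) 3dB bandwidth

Step 1 — Resonance: ω₀ = 1/√(LC) = 1/√(0.154·3.17e-09) = 4.526e+04 rad/s.
Step 2 — f₀ = ω₀/(2π) = 7203 Hz.
Step 3 — Parallel Q: Q = R/(ω₀L) = 10.1/(4.526e+04·0.154) = 0.001449.
Step 4 — Bandwidth: Δω = ω₀/Q = 3.123e+07 rad/s; BW = Δω/(2π) = 4.971e+06 Hz.

(a) f₀ = 7203 Hz  (b) Q = 0.001449  (c) BW = 4.971e+06 Hz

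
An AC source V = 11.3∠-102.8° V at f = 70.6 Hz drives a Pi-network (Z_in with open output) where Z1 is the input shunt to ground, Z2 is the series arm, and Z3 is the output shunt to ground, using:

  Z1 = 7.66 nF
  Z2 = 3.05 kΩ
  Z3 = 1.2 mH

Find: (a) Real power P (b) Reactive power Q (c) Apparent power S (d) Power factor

Step 1 — Angular frequency: ω = 2π·f = 2π·70.6 = 443.6 rad/s.
Step 2 — Component impedances:
  Z1: Z = 1/(jωC) = -j/(ω·C) = 0 - j2.943e+05 Ω
  Z2: Z = R = 3050 Ω
  Z3: Z = jωL = j·443.6·0.0012 = 0 + j0.5323 Ω
Step 3 — With open output, the series arm Z2 and the output shunt Z3 appear in series to ground: Z2 + Z3 = 3050 + j0.5323 Ω.
Step 4 — Parallel with input shunt Z1: Z_in = Z1 || (Z2 + Z3) = 3050 - j31.07 Ω = 3050∠-0.6° Ω.
Step 5 — Source phasor: V = 11.3∠-102.8° V = -2.503 - j11.02 V.
Step 6 — Current: I = V / Z = -0.000784 - j0.003621 A = 0.003705∠-102.2° A.
Step 7 — Complex power: S = V·I* = 0.04187 - j0.0004266 VA.
Step 8 — Real power: P = Re(S) = 0.04187 W.
Step 9 — Reactive power: Q = Im(S) = -0.0004266 VAR.
Step 10 — Apparent power: |S| = 0.04187 VA.
Step 11 — Power factor: PF = P/|S| = 0.9999 (leading).

(a) P = 0.04187 W  (b) Q = -0.0004266 VAR  (c) S = 0.04187 VA  (d) PF = 0.9999 (leading)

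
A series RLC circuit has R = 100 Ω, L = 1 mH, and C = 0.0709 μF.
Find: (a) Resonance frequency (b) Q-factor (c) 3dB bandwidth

Step 1 — Resonance: ω₀ = 1/√(LC) = 1/√(0.001·7.09e-08) = 1.188e+05 rad/s.
Step 2 — f₀ = ω₀/(2π) = 1.89e+04 Hz.
Step 3 — Series Q: Q = ω₀L/R = 1.188e+05·0.001/100 = 1.188.
Step 4 — Bandwidth: Δω = ω₀/Q = 1e+05 rad/s; BW = Δω/(2π) = 1.592e+04 Hz.

(a) f₀ = 1.89e+04 Hz  (b) Q = 1.188  (c) BW = 1.592e+04 Hz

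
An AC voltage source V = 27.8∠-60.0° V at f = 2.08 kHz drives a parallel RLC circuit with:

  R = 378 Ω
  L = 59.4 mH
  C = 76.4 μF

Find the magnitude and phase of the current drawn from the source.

Step 1 — Angular frequency: ω = 2π·f = 2π·2080 = 1.307e+04 rad/s.
Step 2 — Component impedances:
  R: Z = R = 378 Ω
  L: Z = jωL = j·1.307e+04·0.0594 = 0 + j776.3 Ω
  C: Z = 1/(jωC) = -j/(ω·C) = 0 - j1.002 Ω
Step 3 — Parallel combination: 1/Z_total = 1/R + 1/L + 1/C; Z_total = 0.00266 - j1.003 Ω = 1.003∠-89.8° Ω.
Step 4 — Source phasor: V = 27.8∠-60.0° V = 13.9 - j24.08 V.
Step 5 — Ohm's law: I = V / Z_total = (13.9 - j24.08) / (0.00266 - j1.003) = 24.04 + j13.8 A.
Step 6 — Convert to polar: |I| = 27.72 A, ∠I = 29.8°.

I = 27.72∠29.8° A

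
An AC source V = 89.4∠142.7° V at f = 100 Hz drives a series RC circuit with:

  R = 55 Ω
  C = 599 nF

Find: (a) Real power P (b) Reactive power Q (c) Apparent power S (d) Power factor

Step 1 — Angular frequency: ω = 2π·f = 2π·100 = 628.3 rad/s.
Step 2 — Component impedances:
  R: Z = R = 55 Ω
  C: Z = 1/(jωC) = -j/(ω·C) = 0 - j2657 Ω
Step 3 — Series combination: Z_total = R + C = 55 - j2657 Ω = 2658∠-88.8° Ω.
Step 4 — Source phasor: V = 89.4∠142.7° V = -71.12 + j54.18 V.
Step 5 — Current: I = V / Z = -0.02093 - j0.02633 A = 0.03364∠-128.5° A.
Step 6 — Complex power: S = V·I* = 0.06224 - j3.007 VA.
Step 7 — Real power: P = Re(S) = 0.06224 W.
Step 8 — Reactive power: Q = Im(S) = -3.007 VAR.
Step 9 — Apparent power: |S| = 3.007 VA.
Step 10 — Power factor: PF = P/|S| = 0.0207 (leading).

(a) P = 0.06224 W  (b) Q = -3.007 VAR  (c) S = 3.007 VA  (d) PF = 0.0207 (leading)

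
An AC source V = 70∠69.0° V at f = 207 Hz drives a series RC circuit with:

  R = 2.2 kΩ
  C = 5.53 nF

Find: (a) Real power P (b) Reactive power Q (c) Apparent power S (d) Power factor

Step 1 — Angular frequency: ω = 2π·f = 2π·207 = 1301 rad/s.
Step 2 — Component impedances:
  R: Z = R = 2200 Ω
  C: Z = 1/(jωC) = -j/(ω·C) = 0 - j1.39e+05 Ω
Step 3 — Series combination: Z_total = R + C = 2200 - j1.39e+05 Ω = 1.391e+05∠-89.1° Ω.
Step 4 — Source phasor: V = 70∠69.0° V = 25.09 + j65.35 V.
Step 5 — Current: I = V / Z = -0.0004671 + j0.0001878 A = 0.0005034∠158.1° A.
Step 6 — Complex power: S = V·I* = 0.0005575 - j0.03523 VA.
Step 7 — Real power: P = Re(S) = 0.0005575 W.
Step 8 — Reactive power: Q = Im(S) = -0.03523 VAR.
Step 9 — Apparent power: |S| = 0.03524 VA.
Step 10 — Power factor: PF = P/|S| = 0.01582 (leading).

(a) P = 0.0005575 W  (b) Q = -0.03523 VAR  (c) S = 0.03524 VA  (d) PF = 0.01582 (leading)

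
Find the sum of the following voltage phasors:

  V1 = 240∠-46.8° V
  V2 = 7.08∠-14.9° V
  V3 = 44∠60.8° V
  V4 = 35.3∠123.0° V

Step 1 — Convert each phasor to rectangular form:
  V1 = 240·(cos(-46.8°) + j·sin(-46.8°)) = 164.3 - j175 V
  V2 = 7.08·(cos(-14.9°) + j·sin(-14.9°)) = 6.842 - j1.821 V
  V3 = 44·(cos(60.8°) + j·sin(60.8°)) = 21.47 + j38.41 V
  V4 = 35.3·(cos(123.0°) + j·sin(123.0°)) = -19.23 + j29.61 V
Step 2 — Sum components: V_total = 173.4 - j108.8 V.
Step 3 — Convert to polar: |V_total| = 204.7 V, ∠V_total = -32.1°.

V_total = 204.7∠-32.1° V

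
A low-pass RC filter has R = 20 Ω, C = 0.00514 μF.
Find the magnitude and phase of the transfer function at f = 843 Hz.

Step 1 — Angular frequency: ω = 2π·843 = 5297 rad/s.
Step 2 — Transfer function: H(jω) = 1/(1 + jωRC).
Step 3 — Denominator: 1 + jωRC = 1 + j·5297·20·5.14e-09 = 1 + j0.0005445.
Step 4 — H = 1 - j0.0005445.
Step 5 — Magnitude: |H| = 1 (-0.0 dB); phase: φ = -0.0°.

|H| = 1 (-0.0 dB), φ = -0.0°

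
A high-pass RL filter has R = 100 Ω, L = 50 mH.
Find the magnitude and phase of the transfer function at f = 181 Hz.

Step 1 — Angular frequency: ω = 2π·181 = 1137 rad/s.
Step 2 — Transfer function: H(jω) = jωL/(R + jωL).
Step 3 — Numerator jωL = j·56.86; denominator R + jωL = 100 + j56.86.
Step 4 — H = 0.2443 + j0.4297.
Step 5 — Magnitude: |H| = 0.4943 (-6.1 dB); phase: φ = 60.4°.

|H| = 0.4943 (-6.1 dB), φ = 60.4°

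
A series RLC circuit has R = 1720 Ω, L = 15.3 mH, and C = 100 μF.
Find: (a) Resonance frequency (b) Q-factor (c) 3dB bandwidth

Step 1 — Resonance condition Im(Z)=0 gives ω₀ = 1/√(LC).
Step 2 — ω₀ = 1/√(0.0153·0.0001) = 808.5 rad/s.
Step 3 — f₀ = ω₀/(2π) = 128.7 Hz.
Step 4 — Series Q: Q = ω₀L/R = 808.5·0.0153/1720 = 0.007191.
Step 5 — 3dB bandwidth: Δω = ω₀/Q = 1.124e+05 rad/s; BW = Δω/(2π) = 1.789e+04 Hz.

(a) f₀ = 128.7 Hz  (b) Q = 0.007191  (c) BW = 1.789e+04 Hz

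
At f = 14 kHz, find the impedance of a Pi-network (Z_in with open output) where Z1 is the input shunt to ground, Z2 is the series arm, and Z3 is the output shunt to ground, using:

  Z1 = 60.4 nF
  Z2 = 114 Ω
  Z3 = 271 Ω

Step 1 — Angular frequency: ω = 2π·f = 2π·1.4e+04 = 8.796e+04 rad/s.
Step 2 — Component impedances:
  Z1: Z = 1/(jωC) = -j/(ω·C) = 0 - j188.2 Ω
  Z2: Z = R = 114 Ω
  Z3: Z = R = 271 Ω
Step 3 — With open output, the series arm Z2 and the output shunt Z3 appear in series to ground: Z2 + Z3 = 385 Ω.
Step 4 — Parallel with input shunt Z1: Z_in = Z1 || (Z2 + Z3) = 74.26 - j151.9 Ω = 169.1∠-63.9° Ω.

Z = 74.26 - j151.9 Ω = 169.1∠-63.9° Ω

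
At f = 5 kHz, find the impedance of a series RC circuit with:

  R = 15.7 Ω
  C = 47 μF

Step 1 — Angular frequency: ω = 2π·f = 2π·5000 = 3.142e+04 rad/s.
Step 2 — Component impedances:
  R: Z = R = 15.7 Ω
  C: Z = 1/(jωC) = -j/(ω·C) = 0 - j0.6773 Ω
Step 3 — Series combination: Z_total = R + C = 15.7 - j0.6773 Ω = 15.71∠-2.5° Ω.

Z = 15.7 - j0.6773 Ω = 15.71∠-2.5° Ω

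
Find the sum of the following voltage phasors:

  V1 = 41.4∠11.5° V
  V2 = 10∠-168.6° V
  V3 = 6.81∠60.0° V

Step 1 — Convert each phasor to rectangular form:
  V1 = 41.4·(cos(11.5°) + j·sin(11.5°)) = 40.57 + j8.254 V
  V2 = 10·(cos(-168.6°) + j·sin(-168.6°)) = -9.803 - j1.977 V
  V3 = 6.81·(cos(60.0°) + j·sin(60.0°)) = 3.405 + j5.898 V
Step 2 — Sum components: V_total = 34.17 + j12.17 V.
Step 3 — Convert to polar: |V_total| = 36.28 V, ∠V_total = 19.6°.

V_total = 36.28∠19.6° V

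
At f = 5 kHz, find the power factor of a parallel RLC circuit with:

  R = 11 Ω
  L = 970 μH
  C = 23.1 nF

Step 1 — Angular frequency: ω = 2π·f = 2π·5000 = 3.142e+04 rad/s.
Step 2 — Component impedances:
  R: Z = R = 11 Ω
  L: Z = jωL = j·3.142e+04·0.00097 = 0 + j30.47 Ω
  C: Z = 1/(jωC) = -j/(ω·C) = 0 - j1378 Ω
Step 3 — Parallel combination: 1/Z_total = 1/R + 1/L + 1/C; Z_total = 9.781 + j3.453 Ω = 10.37∠19.4° Ω.
Step 4 — Power factor: PF = cos(φ) = Re(Z)/|Z| = 9.7813/10.373 = 0.943.
Step 5 — Type: Im(Z) = 3.453 ⇒ lagging (phase φ = 19.4°).

PF = 0.943 (lagging, φ = 19.4°)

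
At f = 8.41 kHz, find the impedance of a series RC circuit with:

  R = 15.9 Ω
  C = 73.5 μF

Step 1 — Angular frequency: ω = 2π·f = 2π·8410 = 5.284e+04 rad/s.
Step 2 — Component impedances:
  R: Z = R = 15.9 Ω
  C: Z = 1/(jωC) = -j/(ω·C) = 0 - j0.2575 Ω
Step 3 — Series combination: Z_total = R + C = 15.9 - j0.2575 Ω = 15.9∠-0.9° Ω.

Z = 15.9 - j0.2575 Ω = 15.9∠-0.9° Ω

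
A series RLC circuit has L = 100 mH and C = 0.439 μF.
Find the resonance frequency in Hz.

Step 1 — Resonance condition Im(Z)=0 gives ω₀ = 1/√(LC).
Step 2 — ω₀ = 1/√(0.1·4.39e-07) = 4773 rad/s.
Step 3 — f₀ = ω₀/(2π) = 759.6 Hz.

f₀ = 759.6 Hz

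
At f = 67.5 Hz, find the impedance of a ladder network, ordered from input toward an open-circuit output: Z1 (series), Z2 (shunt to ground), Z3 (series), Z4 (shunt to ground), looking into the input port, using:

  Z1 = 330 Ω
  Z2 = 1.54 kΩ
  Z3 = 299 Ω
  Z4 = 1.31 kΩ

Step 1 — Angular frequency: ω = 2π·f = 2π·67.5 = 424.1 rad/s.
Step 2 — Component impedances:
  Z1: Z = R = 330 Ω
  Z2: Z = R = 1540 Ω
  Z3: Z = R = 299 Ω
  Z4: Z = R = 1310 Ω
Step 3 — Ladder network (open output): work backward from the far end, alternating series and parallel combinations. Z_in = 1117 Ω = 1117∠0.0° Ω.

Z = 1117 Ω = 1117∠0.0° Ω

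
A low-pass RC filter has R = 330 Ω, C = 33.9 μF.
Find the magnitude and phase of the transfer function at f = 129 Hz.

Step 1 — Angular frequency: ω = 2π·129 = 810.5 rad/s.
Step 2 — Transfer function: H(jω) = 1/(1 + jωRC).
Step 3 — Denominator: 1 + jωRC = 1 + j·810.5·330·3.39e-05 = 1 + j9.067.
Step 4 — H = 0.01202 - j0.109.
Step 5 — Magnitude: |H| = 0.1096 (-19.2 dB); phase: φ = -83.7°.

|H| = 0.1096 (-19.2 dB), φ = -83.7°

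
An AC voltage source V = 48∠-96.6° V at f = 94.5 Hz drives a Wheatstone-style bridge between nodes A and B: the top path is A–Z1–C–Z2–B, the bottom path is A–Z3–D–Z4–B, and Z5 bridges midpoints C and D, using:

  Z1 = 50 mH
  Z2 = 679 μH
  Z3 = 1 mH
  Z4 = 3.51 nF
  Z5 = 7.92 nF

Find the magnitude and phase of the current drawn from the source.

Step 1 — Angular frequency: ω = 2π·f = 2π·94.5 = 593.8 rad/s.
Step 2 — Component impedances:
  Z1: Z = jωL = j·593.8·0.05 = 0 + j29.69 Ω
  Z2: Z = jωL = j·593.8·0.000679 = 0 + j0.4032 Ω
  Z3: Z = jωL = j·593.8·0.001 = 0 + j0.5938 Ω
  Z4: Z = 1/(jωC) = -j/(ω·C) = 0 - j4.798e+05 Ω
  Z5: Z = 1/(jωC) = -j/(ω·C) = 0 - j2.126e+05 Ω
Step 3 — Bridge requires nodal analysis (the Z5 bridge couples midpoints C and D, so the two paths cannot be reduced to a simple series/parallel combination). Setting node B to ground and injecting 1 A at node A, the 3-node admittance system at A, C, D solves to V_A = Z_AB = 0 + j30.1 Ω = 30.1∠90.0° Ω.
Step 4 — Source phasor: V = 48∠-96.6° V = -5.517 - j47.68 V.
Step 5 — Ohm's law: I = V / Z_total = (-5.517 - j47.68) / (0 + j30.1) = -1.584 + j0.1833 A.
Step 6 — Convert to polar: |I| = 1.595 A, ∠I = 173.4°.

I = 1.595∠173.4° A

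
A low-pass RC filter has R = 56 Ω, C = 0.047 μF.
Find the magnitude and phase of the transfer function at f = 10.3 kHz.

Step 1 — Angular frequency: ω = 2π·1.03e+04 = 6.472e+04 rad/s.
Step 2 — Transfer function: H(jω) = 1/(1 + jωRC).
Step 3 — Denominator: 1 + jωRC = 1 + j·6.472e+04·56·4.7e-08 = 1 + j0.1703.
Step 4 — H = 0.9718 - j0.1655.
Step 5 — Magnitude: |H| = 0.9858 (-0.1 dB); phase: φ = -9.7°.

|H| = 0.9858 (-0.1 dB), φ = -9.7°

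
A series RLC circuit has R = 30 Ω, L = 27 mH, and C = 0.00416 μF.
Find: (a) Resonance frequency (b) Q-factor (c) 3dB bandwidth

Step 1 — Resonance: ω₀ = 1/√(LC) = 1/√(0.027·4.16e-09) = 9.436e+04 rad/s.
Step 2 — f₀ = ω₀/(2π) = 1.502e+04 Hz.
Step 3 — Series Q: Q = ω₀L/R = 9.436e+04·0.027/30 = 84.92.
Step 4 — Bandwidth: Δω = ω₀/Q = 1111 rad/s; BW = Δω/(2π) = 176.8 Hz.

(a) f₀ = 1.502e+04 Hz  (b) Q = 84.92  (c) BW = 176.8 Hz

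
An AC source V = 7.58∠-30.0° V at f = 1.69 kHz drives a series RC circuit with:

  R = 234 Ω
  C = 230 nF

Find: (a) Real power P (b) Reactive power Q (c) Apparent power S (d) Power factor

Step 1 — Angular frequency: ω = 2π·f = 2π·1690 = 1.062e+04 rad/s.
Step 2 — Component impedances:
  R: Z = R = 234 Ω
  C: Z = 1/(jωC) = -j/(ω·C) = 0 - j409.5 Ω
Step 3 — Series combination: Z_total = R + C = 234 - j409.5 Ω = 471.6∠-60.3° Ω.
Step 4 — Source phasor: V = 7.58∠-30.0° V = 6.564 - j3.79 V.
Step 5 — Current: I = V / Z = 0.01388 + j0.008098 A = 0.01607∠30.3° A.
Step 6 — Complex power: S = V·I* = 0.06045 - j0.1058 VA.
Step 7 — Real power: P = Re(S) = 0.06045 W.
Step 8 — Reactive power: Q = Im(S) = -0.1058 VAR.
Step 9 — Apparent power: |S| = 0.1218 VA.
Step 10 — Power factor: PF = P/|S| = 0.4962 (leading).

(a) P = 0.06045 W  (b) Q = -0.1058 VAR  (c) S = 0.1218 VA  (d) PF = 0.4962 (leading)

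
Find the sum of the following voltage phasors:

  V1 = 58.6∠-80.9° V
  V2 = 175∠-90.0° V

Step 1 — Convert each phasor to rectangular form:
  V1 = 58.6·(cos(-80.9°) + j·sin(-80.9°)) = 9.268 - j57.86 V
  V2 = 175·(cos(-90.0°) + j·sin(-90.0°)) = 0 - j175 V
Step 2 — Sum components: V_total = 9.268 - j232.9 V.
Step 3 — Convert to polar: |V_total| = 233 V, ∠V_total = -87.7°.

V_total = 233∠-87.7° V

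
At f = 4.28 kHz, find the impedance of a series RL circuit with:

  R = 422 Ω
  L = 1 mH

Step 1 — Angular frequency: ω = 2π·f = 2π·4280 = 2.689e+04 rad/s.
Step 2 — Component impedances:
  R: Z = R = 422 Ω
  L: Z = jωL = j·2.689e+04·0.001 = 0 + j26.89 Ω
Step 3 — Series combination: Z_total = R + L = 422 + j26.89 Ω = 422.9∠3.6° Ω.

Z = 422 + j26.89 Ω = 422.9∠3.6° Ω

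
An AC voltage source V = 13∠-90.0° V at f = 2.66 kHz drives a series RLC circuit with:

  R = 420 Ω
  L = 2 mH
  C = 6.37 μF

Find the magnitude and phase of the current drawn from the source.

Step 1 — Angular frequency: ω = 2π·f = 2π·2660 = 1.671e+04 rad/s.
Step 2 — Component impedances:
  R: Z = R = 420 Ω
  L: Z = jωL = j·1.671e+04·0.002 = 0 + j33.43 Ω
  C: Z = 1/(jωC) = -j/(ω·C) = 0 - j9.393 Ω
Step 3 — Series combination: Z_total = R + L + C = 420 + j24.03 Ω = 420.7∠3.3° Ω.
Step 4 — Source phasor: V = 13∠-90.0° V = 0 - j13 V.
Step 5 — Ohm's law: I = V / Z_total = (0 - j13) / (420 + j24.03) = -0.001765 - j0.03085 A.
Step 6 — Convert to polar: |I| = 0.0309 A, ∠I = -93.3°.

I = 0.0309∠-93.3° A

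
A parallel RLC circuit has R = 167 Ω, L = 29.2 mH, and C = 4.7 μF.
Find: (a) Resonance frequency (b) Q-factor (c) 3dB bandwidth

Step 1 — Resonance: ω₀ = 1/√(LC) = 1/√(0.0292·4.7e-06) = 2699 rad/s.
Step 2 — f₀ = ω₀/(2π) = 429.6 Hz.
Step 3 — Parallel Q: Q = R/(ω₀L) = 167/(2699·0.0292) = 2.119.
Step 4 — Bandwidth: Δω = ω₀/Q = 1274 rad/s; BW = Δω/(2π) = 202.8 Hz.

(a) f₀ = 429.6 Hz  (b) Q = 2.119  (c) BW = 202.8 Hz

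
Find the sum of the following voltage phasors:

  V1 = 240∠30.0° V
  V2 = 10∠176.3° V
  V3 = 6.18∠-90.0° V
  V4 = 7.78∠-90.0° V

Step 1 — Convert each phasor to rectangular form:
  V1 = 240·(cos(30.0°) + j·sin(30.0°)) = 207.8 + j120 V
  V2 = 10·(cos(176.3°) + j·sin(176.3°)) = -9.979 + j0.6453 V
  V3 = 6.18·(cos(-90.0°) + j·sin(-90.0°)) = 0 - j6.18 V
  V4 = 7.78·(cos(-90.0°) + j·sin(-90.0°)) = 0 - j7.78 V
Step 2 — Sum components: V_total = 197.9 + j106.7 V.
Step 3 — Convert to polar: |V_total| = 224.8 V, ∠V_total = 28.3°.

V_total = 224.8∠28.3° V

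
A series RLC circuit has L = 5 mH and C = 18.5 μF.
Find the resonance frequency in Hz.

Step 1 — Resonance condition Im(Z)=0 gives ω₀ = 1/√(LC).
Step 2 — ω₀ = 1/√(0.005·1.85e-05) = 3288 rad/s.
Step 3 — f₀ = ω₀/(2π) = 523.3 Hz.

f₀ = 523.3 Hz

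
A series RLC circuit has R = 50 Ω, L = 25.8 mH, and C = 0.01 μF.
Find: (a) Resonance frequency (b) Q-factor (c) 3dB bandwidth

Step 1 — Resonance: ω₀ = 1/√(LC) = 1/√(0.0258·1e-08) = 6.226e+04 rad/s.
Step 2 — f₀ = ω₀/(2π) = 9909 Hz.
Step 3 — Series Q: Q = ω₀L/R = 6.226e+04·0.0258/50 = 32.12.
Step 4 — Bandwidth: Δω = ω₀/Q = 1938 rad/s; BW = Δω/(2π) = 308.4 Hz.

(a) f₀ = 9909 Hz  (b) Q = 32.12  (c) BW = 308.4 Hz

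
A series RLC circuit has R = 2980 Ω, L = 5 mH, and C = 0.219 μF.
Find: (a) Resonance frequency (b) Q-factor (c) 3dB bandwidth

Step 1 — Resonance: ω₀ = 1/√(LC) = 1/√(0.005·2.19e-07) = 3.022e+04 rad/s.
Step 2 — f₀ = ω₀/(2π) = 4810 Hz.
Step 3 — Series Q: Q = ω₀L/R = 3.022e+04·0.005/2980 = 0.0507.
Step 4 — Bandwidth: Δω = ω₀/Q = 5.96e+05 rad/s; BW = Δω/(2π) = 9.486e+04 Hz.

(a) f₀ = 4810 Hz  (b) Q = 0.0507  (c) BW = 9.486e+04 Hz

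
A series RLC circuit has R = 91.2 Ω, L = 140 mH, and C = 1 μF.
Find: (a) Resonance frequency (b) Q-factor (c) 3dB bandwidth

Step 1 — Resonance condition Im(Z)=0 gives ω₀ = 1/√(LC).
Step 2 — ω₀ = 1/√(0.14·1e-06) = 2673 rad/s.
Step 3 — f₀ = ω₀/(2π) = 425.4 Hz.
Step 4 — Series Q: Q = ω₀L/R = 2673·0.14/91.2 = 4.103.
Step 5 — 3dB bandwidth: Δω = ω₀/Q = 651.4 rad/s; BW = Δω/(2π) = 103.7 Hz.

(a) f₀ = 425.4 Hz  (b) Q = 4.103  (c) BW = 103.7 Hz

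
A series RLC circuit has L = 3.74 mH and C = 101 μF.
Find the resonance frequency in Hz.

Step 1 — Resonance condition Im(Z)=0 gives ω₀ = 1/√(LC).
Step 2 — ω₀ = 1/√(0.00374·0.000101) = 1627 rad/s.
Step 3 — f₀ = ω₀/(2π) = 259 Hz.

f₀ = 259 Hz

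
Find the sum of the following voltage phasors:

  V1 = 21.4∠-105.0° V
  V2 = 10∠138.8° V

Step 1 — Convert each phasor to rectangular form:
  V1 = 21.4·(cos(-105.0°) + j·sin(-105.0°)) = -5.539 - j20.67 V
  V2 = 10·(cos(138.8°) + j·sin(138.8°)) = -7.524 + j6.587 V
Step 2 — Sum components: V_total = -13.06 - j14.08 V.
Step 3 — Convert to polar: |V_total| = 19.21 V, ∠V_total = -132.8°.

V_total = 19.21∠-132.8° V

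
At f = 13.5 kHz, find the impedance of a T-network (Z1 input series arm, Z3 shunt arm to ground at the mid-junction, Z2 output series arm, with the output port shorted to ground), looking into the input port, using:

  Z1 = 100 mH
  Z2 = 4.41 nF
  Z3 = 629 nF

Step 1 — Angular frequency: ω = 2π·f = 2π·1.35e+04 = 8.482e+04 rad/s.
Step 2 — Component impedances:
  Z1: Z = jωL = j·8.482e+04·0.1 = 0 + j8482 Ω
  Z2: Z = 1/(jωC) = -j/(ω·C) = 0 - j2673 Ω
  Z3: Z = 1/(jωC) = -j/(ω·C) = 0 - j18.74 Ω
Step 3 — With the output port shorted to ground, the output series arm Z2 runs from the junction to ground; the shunt arm Z3 also runs from the junction to ground. They appear in parallel: Z3 || Z2 = 0 - j18.61 Ω.
Step 4 — Series with input arm Z1: Z_in = Z1 + (Z3 || Z2) = 0 + j8464 Ω = 8464∠90.0° Ω.

Z = 0 + j8464 Ω = 8464∠90.0° Ω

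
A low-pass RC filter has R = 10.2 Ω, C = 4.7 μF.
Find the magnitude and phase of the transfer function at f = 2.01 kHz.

Step 1 — Angular frequency: ω = 2π·2010 = 1.263e+04 rad/s.
Step 2 — Transfer function: H(jω) = 1/(1 + jωRC).
Step 3 — Denominator: 1 + jωRC = 1 + j·1.263e+04·10.2·4.7e-06 = 1 + j0.6054.
Step 4 — H = 0.7318 - j0.443.
Step 5 — Magnitude: |H| = 0.8554 (-1.4 dB); phase: φ = -31.2°.

|H| = 0.8554 (-1.4 dB), φ = -31.2°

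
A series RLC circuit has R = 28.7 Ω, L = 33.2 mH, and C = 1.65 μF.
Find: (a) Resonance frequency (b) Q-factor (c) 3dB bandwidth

Step 1 — Resonance: ω₀ = 1/√(LC) = 1/√(0.0332·1.65e-06) = 4273 rad/s.
Step 2 — f₀ = ω₀/(2π) = 680 Hz.
Step 3 — Series Q: Q = ω₀L/R = 4273·0.0332/28.7 = 4.942.
Step 4 — Bandwidth: Δω = ω₀/Q = 864.5 rad/s; BW = Δω/(2π) = 137.6 Hz.

(a) f₀ = 680 Hz  (b) Q = 4.942  (c) BW = 137.6 Hz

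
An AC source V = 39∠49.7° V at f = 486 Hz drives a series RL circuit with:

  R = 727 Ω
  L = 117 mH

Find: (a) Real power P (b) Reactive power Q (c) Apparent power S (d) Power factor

Step 1 — Angular frequency: ω = 2π·f = 2π·486 = 3054 rad/s.
Step 2 — Component impedances:
  R: Z = R = 727 Ω
  L: Z = jωL = j·3054·0.117 = 0 + j357.3 Ω
Step 3 — Series combination: Z_total = R + L = 727 + j357.3 Ω = 810∠26.2° Ω.
Step 4 — Source phasor: V = 39∠49.7° V = 25.22 + j29.74 V.
Step 5 — Current: I = V / Z = 0.04414 + j0.01922 A = 0.04815∠23.5° A.
Step 6 — Complex power: S = V·I* = 1.685 + j0.8282 VA.
Step 7 — Real power: P = Re(S) = 1.685 W.
Step 8 — Reactive power: Q = Im(S) = 0.8282 VAR.
Step 9 — Apparent power: |S| = 1.878 VA.
Step 10 — Power factor: PF = P/|S| = 0.8975 (lagging).

(a) P = 1.685 W  (b) Q = 0.8282 VAR  (c) S = 1.878 VA  (d) PF = 0.8975 (lagging)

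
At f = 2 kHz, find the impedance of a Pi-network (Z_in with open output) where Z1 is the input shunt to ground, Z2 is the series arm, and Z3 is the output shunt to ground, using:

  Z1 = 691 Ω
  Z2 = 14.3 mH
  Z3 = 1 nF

Step 1 — Angular frequency: ω = 2π·f = 2π·2000 = 1.257e+04 rad/s.
Step 2 — Component impedances:
  Z1: Z = R = 691 Ω
  Z2: Z = jωL = j·1.257e+04·0.0143 = 0 + j179.7 Ω
  Z3: Z = 1/(jωC) = -j/(ω·C) = 0 - j7.958e+04 Ω
Step 3 — With open output, the series arm Z2 and the output shunt Z3 appear in series to ground: Z2 + Z3 = 0 - j7.94e+04 Ω.
Step 4 — Parallel with input shunt Z1: Z_in = Z1 || (Z2 + Z3) = 690.9 - j6.013 Ω = 691∠-0.5° Ω.

Z = 690.9 - j6.013 Ω = 691∠-0.5° Ω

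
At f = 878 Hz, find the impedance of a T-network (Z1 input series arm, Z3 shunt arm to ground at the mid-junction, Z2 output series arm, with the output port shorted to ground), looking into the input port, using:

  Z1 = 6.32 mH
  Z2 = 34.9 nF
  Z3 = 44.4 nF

Step 1 — Angular frequency: ω = 2π·f = 2π·878 = 5517 rad/s.
Step 2 — Component impedances:
  Z1: Z = jωL = j·5517·0.00632 = 0 + j34.87 Ω
  Z2: Z = 1/(jωC) = -j/(ω·C) = 0 - j5194 Ω
  Z3: Z = 1/(jωC) = -j/(ω·C) = 0 - j4083 Ω
Step 3 — With the output port shorted to ground, the output series arm Z2 runs from the junction to ground; the shunt arm Z3 also runs from the junction to ground. They appear in parallel: Z3 || Z2 = 0 - j2286 Ω.
Step 4 — Series with input arm Z1: Z_in = Z1 + (Z3 || Z2) = 0 - j2251 Ω = 2251∠-90.0° Ω.

Z = 0 - j2251 Ω = 2251∠-90.0° Ω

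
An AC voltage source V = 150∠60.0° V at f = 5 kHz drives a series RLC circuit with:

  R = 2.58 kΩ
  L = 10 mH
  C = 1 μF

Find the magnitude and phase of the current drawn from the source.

Step 1 — Angular frequency: ω = 2π·f = 2π·5000 = 3.142e+04 rad/s.
Step 2 — Component impedances:
  R: Z = R = 2580 Ω
  L: Z = jωL = j·3.142e+04·0.01 = 0 + j314.2 Ω
  C: Z = 1/(jωC) = -j/(ω·C) = 0 - j31.83 Ω
Step 3 — Series combination: Z_total = R + L + C = 2580 + j282.3 Ω = 2595∠6.2° Ω.
Step 4 — Source phasor: V = 150∠60.0° V = 75 + j129.9 V.
Step 5 — Ohm's law: I = V / Z_total = (75 + j129.9) / (2580 + j282.3) = 0.03417 + j0.04661 A.
Step 6 — Convert to polar: |I| = 0.05779 A, ∠I = 53.8°.

I = 0.05779∠53.8° A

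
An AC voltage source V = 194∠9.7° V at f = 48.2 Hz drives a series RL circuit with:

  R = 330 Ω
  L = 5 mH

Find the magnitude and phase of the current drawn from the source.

Step 1 — Angular frequency: ω = 2π·f = 2π·48.2 = 302.8 rad/s.
Step 2 — Component impedances:
  R: Z = R = 330 Ω
  L: Z = jωL = j·302.8·0.005 = 0 + j1.514 Ω
Step 3 — Series combination: Z_total = R + L = 330 + j1.514 Ω = 330∠0.3° Ω.
Step 4 — Source phasor: V = 194∠9.7° V = 191.2 + j32.69 V.
Step 5 — Ohm's law: I = V / Z_total = (191.2 + j32.69) / (330 + j1.514) = 0.5799 + j0.09639 A.
Step 6 — Convert to polar: |I| = 0.5879 A, ∠I = 9.4°.

I = 0.5879∠9.4° A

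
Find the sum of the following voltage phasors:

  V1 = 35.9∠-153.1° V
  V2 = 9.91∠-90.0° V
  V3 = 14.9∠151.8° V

Step 1 — Convert each phasor to rectangular form:
  V1 = 35.9·(cos(-153.1°) + j·sin(-153.1°)) = -32.02 - j16.24 V
  V2 = 9.91·(cos(-90.0°) + j·sin(-90.0°)) = 0 - j9.91 V
  V3 = 14.9·(cos(151.8°) + j·sin(151.8°)) = -13.13 + j7.041 V
Step 2 — Sum components: V_total = -45.15 - j19.11 V.
Step 3 — Convert to polar: |V_total| = 49.03 V, ∠V_total = -157.1°.

V_total = 49.03∠-157.1° V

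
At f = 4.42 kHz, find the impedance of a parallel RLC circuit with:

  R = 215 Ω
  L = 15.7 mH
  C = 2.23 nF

Step 1 — Angular frequency: ω = 2π·f = 2π·4420 = 2.777e+04 rad/s.
Step 2 — Component impedances:
  R: Z = R = 215 Ω
  L: Z = jωL = j·2.777e+04·0.0157 = 0 + j436 Ω
  C: Z = 1/(jωC) = -j/(ω·C) = 0 - j1.615e+04 Ω
Step 3 — Parallel combination: 1/Z_total = 1/R + 1/L + 1/C; Z_total = 174.8 + j83.85 Ω = 193.8∠25.6° Ω.

Z = 174.8 + j83.85 Ω = 193.8∠25.6° Ω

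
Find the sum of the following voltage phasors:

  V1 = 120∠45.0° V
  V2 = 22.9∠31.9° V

Step 1 — Convert each phasor to rectangular form:
  V1 = 120·(cos(45.0°) + j·sin(45.0°)) = 84.85 + j84.85 V
  V2 = 22.9·(cos(31.9°) + j·sin(31.9°)) = 19.44 + j12.1 V
Step 2 — Sum components: V_total = 104.3 + j96.95 V.
Step 3 — Convert to polar: |V_total| = 142.4 V, ∠V_total = 42.9°.

V_total = 142.4∠42.9° V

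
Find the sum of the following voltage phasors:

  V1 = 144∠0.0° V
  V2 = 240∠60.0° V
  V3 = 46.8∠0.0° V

Step 1 — Convert each phasor to rectangular form:
  V1 = 144·(cos(0.0°) + j·sin(0.0°)) = 144 V
  V2 = 240·(cos(60.0°) + j·sin(60.0°)) = 120 + j207.8 V
  V3 = 46.8·(cos(0.0°) + j·sin(0.0°)) = 46.8 V
Step 2 — Sum components: V_total = 310.8 + j207.8 V.
Step 3 — Convert to polar: |V_total| = 373.9 V, ∠V_total = 33.8°.

V_total = 373.9∠33.8° V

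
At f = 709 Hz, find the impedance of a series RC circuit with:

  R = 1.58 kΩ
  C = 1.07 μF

Step 1 — Angular frequency: ω = 2π·f = 2π·709 = 4455 rad/s.
Step 2 — Component impedances:
  R: Z = R = 1580 Ω
  C: Z = 1/(jωC) = -j/(ω·C) = 0 - j209.8 Ω
Step 3 — Series combination: Z_total = R + C = 1580 - j209.8 Ω = 1594∠-7.6° Ω.

Z = 1580 - j209.8 Ω = 1594∠-7.6° Ω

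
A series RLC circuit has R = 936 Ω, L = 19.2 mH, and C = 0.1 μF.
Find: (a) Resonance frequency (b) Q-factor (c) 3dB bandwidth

Step 1 — Resonance condition Im(Z)=0 gives ω₀ = 1/√(LC).
Step 2 — ω₀ = 1/√(0.0192·1e-07) = 2.282e+04 rad/s.
Step 3 — f₀ = ω₀/(2π) = 3632 Hz.
Step 4 — Series Q: Q = ω₀L/R = 2.282e+04·0.0192/936 = 0.4681.
Step 5 — 3dB bandwidth: Δω = ω₀/Q = 4.875e+04 rad/s; BW = Δω/(2π) = 7759 Hz.

(a) f₀ = 3632 Hz  (b) Q = 0.4681  (c) BW = 7759 Hz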